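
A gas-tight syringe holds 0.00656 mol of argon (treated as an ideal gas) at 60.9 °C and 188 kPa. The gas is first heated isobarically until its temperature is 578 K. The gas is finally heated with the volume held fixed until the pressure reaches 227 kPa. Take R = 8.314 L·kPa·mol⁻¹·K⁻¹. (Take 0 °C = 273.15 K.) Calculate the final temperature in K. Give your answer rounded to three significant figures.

T₃ ≈ 698 K

Convert: T₁ = 334.0 K.
From PV = nRT: V₁ = nRT₁/P₁ = 0.09691 L.
P constant ⇒ V ∝ T: P₂ = P₁; V₂ = V₁·(T₂/T₁) = 0.1677 L.
Isochoric, so P/T is constant: V₃ = V₂; T₃ = T₂·(P₃/P₂) = 697.9 K.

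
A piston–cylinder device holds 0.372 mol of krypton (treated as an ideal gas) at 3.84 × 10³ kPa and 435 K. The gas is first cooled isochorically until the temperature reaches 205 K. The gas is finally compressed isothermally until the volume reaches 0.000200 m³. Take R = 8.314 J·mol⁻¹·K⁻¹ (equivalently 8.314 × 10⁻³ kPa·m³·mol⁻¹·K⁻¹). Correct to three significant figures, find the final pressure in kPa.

P₃ ≈ 3.17e+03 kPa

From PV = nRT: V₁ = nRT₁/P₁ = 0.0003504 m³.
V constant ⇒ P ∝ T: V₂ = V₁; P₂ = P₁·(T₂/T₁) = 1810 kPa.
T constant ⇒ Boyle's law P V = const: T₃ = T₂; P₃ = P₂·(V₂/V₃) = 3170 kPa.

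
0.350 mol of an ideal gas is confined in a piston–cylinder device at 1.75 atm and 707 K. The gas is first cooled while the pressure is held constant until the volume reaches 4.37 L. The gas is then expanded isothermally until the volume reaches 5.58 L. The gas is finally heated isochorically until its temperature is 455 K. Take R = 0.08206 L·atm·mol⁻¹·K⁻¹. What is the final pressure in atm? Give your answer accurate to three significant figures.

P₄ ≈ 2.34 atm

From PV = nRT: V₁ = nRT₁/P₁ = 11.60 L.
P constant ⇒ V ∝ T: P₂ = P₁; T₂ = T₁·(V₂/V₁) = 266.3 K.
T constant ⇒ Boyle's law P V = const: T₃ = T₂; P₃ = P₂·(V₂/V₃) = 1.371 atm.
V constant ⇒ P ∝ T: V₄ = V₃; P₄ = P₃·(T₄/T₃) = 2.342 atm.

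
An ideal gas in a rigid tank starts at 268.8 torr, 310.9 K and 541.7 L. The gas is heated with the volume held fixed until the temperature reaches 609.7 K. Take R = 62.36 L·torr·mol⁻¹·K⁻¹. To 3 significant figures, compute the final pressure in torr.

V constant ⇒ P ∝ T: V₂ = V₁; P₂ = P₁·(T₂/T₁) = 527.1 torr.

P₂ ≈ 527 torr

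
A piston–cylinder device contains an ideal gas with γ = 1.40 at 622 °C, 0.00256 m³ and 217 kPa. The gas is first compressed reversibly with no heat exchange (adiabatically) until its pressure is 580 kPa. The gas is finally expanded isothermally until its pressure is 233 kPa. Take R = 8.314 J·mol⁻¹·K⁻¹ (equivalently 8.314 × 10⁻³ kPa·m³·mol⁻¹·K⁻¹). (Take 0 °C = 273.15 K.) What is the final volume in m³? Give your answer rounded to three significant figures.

V₃ ≈ 0.00316 m³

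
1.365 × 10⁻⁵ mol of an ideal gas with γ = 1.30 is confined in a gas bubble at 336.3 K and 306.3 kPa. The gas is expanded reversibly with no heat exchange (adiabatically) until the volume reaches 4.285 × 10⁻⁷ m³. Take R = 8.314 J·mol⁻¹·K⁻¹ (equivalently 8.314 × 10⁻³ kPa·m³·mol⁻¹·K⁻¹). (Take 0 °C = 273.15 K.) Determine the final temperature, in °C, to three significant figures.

From PV = nRT: V₁ = nRT₁/P₁ = 1.246e-07 m³.
Reversible adiabatic, γ = 1.30: T₂ = T₁·(V₁/V₂)^(γ−1) = 232.2 K; P₂ = P₁·(V₁/V₂)^γ = 61.49 kPa.

T₂ ≈ -41.0 °C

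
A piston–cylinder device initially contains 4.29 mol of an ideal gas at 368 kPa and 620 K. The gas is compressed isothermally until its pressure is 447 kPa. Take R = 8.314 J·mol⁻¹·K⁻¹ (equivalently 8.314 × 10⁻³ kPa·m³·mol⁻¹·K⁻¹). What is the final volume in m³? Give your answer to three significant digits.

From PV = nRT: V₁ = nRT₁/P₁ = 0.06009 m³.
T constant ⇒ Boyle's law P V = const: T₂ = T₁; V₂ = V₁·(P₁/P₂) = 0.04947 m³.

V₂ ≈ 0.0495 m³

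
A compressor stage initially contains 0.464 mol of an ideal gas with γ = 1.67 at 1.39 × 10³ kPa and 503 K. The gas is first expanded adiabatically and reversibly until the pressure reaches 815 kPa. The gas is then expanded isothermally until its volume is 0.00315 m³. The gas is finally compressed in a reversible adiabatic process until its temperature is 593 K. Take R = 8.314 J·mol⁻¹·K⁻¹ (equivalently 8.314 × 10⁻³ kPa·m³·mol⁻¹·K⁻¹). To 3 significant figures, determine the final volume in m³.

V₄ ≈ 0.00179 m³

From PV = nRT: V₁ = nRT₁/P₁ = 0.001396 m³.
Reversible adiabatic, γ = 1.67: T₂ = T₁·(P₂/P₁)^((γ−1)/γ) = 406.0 K; V₂ = V₁·(P₁/P₂)^(1/γ) = 0.001922 m³.
Isothermal, so P V is constant: T₃ = T₂; P₃ = P₂·(V₂/V₃) = 497.2 kPa.
Adiabatic (γ = 1.67), T V^(γ−1) and P V^γ constant: P₄ = P₃·(T₄/T₃)^(γ/(γ−1)) = 1278 kPa; V₄ = V₃·(T₃/T₄)^(1/(γ−1)) = 0.001790 m³.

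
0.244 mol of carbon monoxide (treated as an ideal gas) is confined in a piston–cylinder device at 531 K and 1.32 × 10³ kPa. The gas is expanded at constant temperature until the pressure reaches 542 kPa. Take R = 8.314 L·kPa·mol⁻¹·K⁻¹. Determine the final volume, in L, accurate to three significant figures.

V₂ ≈ 1.99 L

From PV = nRT: V₁ = nRT₁/P₁ = 0.8161 L.
Isothermal, so P V is constant: T₂ = T₁; V₂ = V₁·(P₁/P₂) = 1.987 L.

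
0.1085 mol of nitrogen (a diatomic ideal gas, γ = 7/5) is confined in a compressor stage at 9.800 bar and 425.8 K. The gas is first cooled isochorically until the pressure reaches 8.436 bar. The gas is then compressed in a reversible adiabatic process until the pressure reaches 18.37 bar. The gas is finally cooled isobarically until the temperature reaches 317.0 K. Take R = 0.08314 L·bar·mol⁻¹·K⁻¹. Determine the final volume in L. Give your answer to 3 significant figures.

V₄ ≈ 0.156 L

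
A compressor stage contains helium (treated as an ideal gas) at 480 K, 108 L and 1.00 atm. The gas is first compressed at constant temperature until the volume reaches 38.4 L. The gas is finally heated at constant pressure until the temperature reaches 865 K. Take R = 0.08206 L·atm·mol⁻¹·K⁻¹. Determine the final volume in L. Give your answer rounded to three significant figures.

V₃ ≈ 69.2 L

Isothermal, so P V is constant: T₂ = T₁; P₂ = P₁·(V₁/V₂) = 2.812 atm.
P constant ⇒ V ∝ T: P₃ = P₂; V₃ = V₂·(T₃/T₂) = 69.20 L.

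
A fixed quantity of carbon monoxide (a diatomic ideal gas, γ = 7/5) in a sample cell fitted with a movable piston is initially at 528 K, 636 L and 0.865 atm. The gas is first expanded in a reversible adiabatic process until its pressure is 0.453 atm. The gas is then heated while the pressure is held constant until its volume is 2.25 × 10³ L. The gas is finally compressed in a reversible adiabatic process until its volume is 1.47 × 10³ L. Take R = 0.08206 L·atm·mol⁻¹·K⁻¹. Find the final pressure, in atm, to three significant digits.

P₄ ≈ 0.822 atm

Adiabatic (γ = 7/5), T V^(γ−1) and P V^γ constant: T₂ = T₁·(P₂/P₁)^((γ−1)/γ) = 438.9 K; V₂ = V₁·(P₁/P₂)^(1/γ) = 1010 L.
P constant ⇒ V ∝ T: P₃ = P₂; T₃ = T₂·(V₃/V₂) = 978.2 K.
Reversible adiabatic, γ = 7/5: T₄ = T₃·(V₃/V₄)^(γ−1) = 1160 K; P₄ = P₃·(V₃/V₄)^γ = 0.8221 atm.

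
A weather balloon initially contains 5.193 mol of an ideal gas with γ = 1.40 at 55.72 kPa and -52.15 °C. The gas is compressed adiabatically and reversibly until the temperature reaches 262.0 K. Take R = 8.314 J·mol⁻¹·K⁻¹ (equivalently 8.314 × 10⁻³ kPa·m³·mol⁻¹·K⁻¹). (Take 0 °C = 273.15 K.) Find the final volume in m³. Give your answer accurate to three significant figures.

V₂ ≈ 0.112 m³

Convert: T₁ = 221.0 K.
From PV = nRT: V₁ = nRT₁/P₁ = 0.1712 m³.
Reversible adiabatic, γ = 1.40: P₂ = P₁·(T₂/T₁)^(γ/(γ−1)) = 101.1 kPa; V₂ = V₁·(T₁/T₂)^(1/(γ−1)) = 0.1119 m³.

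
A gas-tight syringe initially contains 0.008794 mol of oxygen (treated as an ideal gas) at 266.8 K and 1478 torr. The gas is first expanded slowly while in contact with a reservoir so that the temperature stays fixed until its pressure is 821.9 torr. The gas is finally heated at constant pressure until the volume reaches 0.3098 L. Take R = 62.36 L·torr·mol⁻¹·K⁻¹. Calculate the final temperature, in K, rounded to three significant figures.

T₃ ≈ 464 K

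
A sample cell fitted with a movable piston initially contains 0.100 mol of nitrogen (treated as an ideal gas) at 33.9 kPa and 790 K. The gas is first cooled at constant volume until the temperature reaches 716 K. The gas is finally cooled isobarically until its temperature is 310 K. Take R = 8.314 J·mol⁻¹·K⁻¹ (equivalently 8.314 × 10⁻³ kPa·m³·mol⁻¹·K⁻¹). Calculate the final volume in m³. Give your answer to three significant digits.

From PV = nRT: V₁ = nRT₁/P₁ = 0.01937 m³.
Isochoric, so P/T is constant: V₂ = V₁; P₂ = P₁·(T₂/T₁) = 30.72 kPa.
Isobaric, so V/T is constant: P₃ = P₂; V₃ = V₂·(T₃/T₂) = 0.008389 m³.

V₃ ≈ 0.00839 m³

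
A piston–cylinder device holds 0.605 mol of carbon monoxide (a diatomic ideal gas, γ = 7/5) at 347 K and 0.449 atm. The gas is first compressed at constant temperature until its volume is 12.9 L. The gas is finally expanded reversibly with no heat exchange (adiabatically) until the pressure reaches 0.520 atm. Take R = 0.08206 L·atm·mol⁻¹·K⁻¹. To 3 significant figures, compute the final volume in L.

V₃ ≈ 25.3 L

From PV = nRT: V₁ = nRT₁/P₁ = 38.37 L.
Isothermal, so P V is constant: T₂ = T₁; P₂ = P₁·(V₁/V₂) = 1.335 atm.
Adiabatic (γ = 7/5), T V^(γ−1) and P V^γ constant: T₃ = T₂·(P₃/P₂)^((γ−1)/γ) = 265.0 K; V₃ = V₂·(P₂/P₃)^(1/γ) = 25.30 L.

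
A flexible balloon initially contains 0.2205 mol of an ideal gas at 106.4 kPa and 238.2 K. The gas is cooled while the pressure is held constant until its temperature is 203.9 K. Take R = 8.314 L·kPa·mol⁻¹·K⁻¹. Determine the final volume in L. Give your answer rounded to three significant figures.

V₂ ≈ 3.51 L

From PV = nRT: V₁ = nRT₁/P₁ = 4.104 L.
P constant ⇒ V ∝ T: P₂ = P₁; V₂ = V₁·(T₂/T₁) = 3.513 L.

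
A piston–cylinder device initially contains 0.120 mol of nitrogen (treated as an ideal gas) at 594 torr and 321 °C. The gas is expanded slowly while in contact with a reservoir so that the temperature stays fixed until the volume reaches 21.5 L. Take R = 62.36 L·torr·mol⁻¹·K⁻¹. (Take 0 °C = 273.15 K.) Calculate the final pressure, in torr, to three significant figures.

P₂ ≈ 207 torr

Convert: T₁ = 594.1 K.
From PV = nRT: V₁ = nRT₁/P₁ = 7.485 L.
Isothermal, so P V is constant: T₂ = T₁; P₂ = P₁·(V₁/V₂) = 206.8 torr.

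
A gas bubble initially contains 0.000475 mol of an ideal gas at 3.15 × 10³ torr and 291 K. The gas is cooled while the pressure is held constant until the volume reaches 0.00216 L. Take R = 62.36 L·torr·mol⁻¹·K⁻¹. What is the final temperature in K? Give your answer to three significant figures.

From PV = nRT: V₁ = nRT₁/P₁ = 0.002736 L.
Isobaric, so V/T is constant: P₂ = P₁; T₂ = T₁·(V₂/V₁) = 229.7 K.

T₂ ≈ 230 K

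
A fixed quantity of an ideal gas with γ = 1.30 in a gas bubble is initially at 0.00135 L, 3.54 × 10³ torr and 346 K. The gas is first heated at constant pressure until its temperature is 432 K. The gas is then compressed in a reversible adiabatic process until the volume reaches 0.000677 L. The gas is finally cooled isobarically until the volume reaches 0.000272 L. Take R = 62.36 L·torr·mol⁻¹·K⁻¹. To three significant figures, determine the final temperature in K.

T₄ ≈ 228 K

P constant ⇒ V ∝ T: P₂ = P₁; V₂ = V₁·(T₂/T₁) = 0.001686 L.
Adiabatic (γ = 1.30), T V^(γ−1) and P V^γ constant: T₃ = T₂·(V₂/V₃)^(γ−1) = 568.0 K; P₃ = P₂·(V₂/V₃)^γ = 1.159e+04 torr.
Isobaric, so V/T is constant: P₄ = P₃; T₄ = T₃·(V₄/V₃) = 228.2 K.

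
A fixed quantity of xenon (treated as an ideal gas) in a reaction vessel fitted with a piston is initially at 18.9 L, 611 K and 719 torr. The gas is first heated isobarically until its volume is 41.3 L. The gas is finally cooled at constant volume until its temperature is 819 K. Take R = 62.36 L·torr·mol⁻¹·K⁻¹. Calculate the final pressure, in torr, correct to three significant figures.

P constant ⇒ V ∝ T: P₂ = P₁; T₂ = T₁·(V₂/V₁) = 1335 K.
V constant ⇒ P ∝ T: V₃ = V₂; P₃ = P₂·(T₃/T₂) = 441.0 torr.

P₃ ≈ 441 torr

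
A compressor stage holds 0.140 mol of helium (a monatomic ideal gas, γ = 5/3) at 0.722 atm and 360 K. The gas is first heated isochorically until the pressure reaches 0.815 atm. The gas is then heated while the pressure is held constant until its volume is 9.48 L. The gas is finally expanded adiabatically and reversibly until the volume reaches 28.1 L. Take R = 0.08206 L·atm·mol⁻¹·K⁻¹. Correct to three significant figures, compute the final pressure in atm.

From PV = nRT: V₁ = nRT₁/P₁ = 5.728 L.
V constant ⇒ P ∝ T: V₂ = V₁; T₂ = T₁·(P₂/P₁) = 406.4 K.
P constant ⇒ V ∝ T: P₃ = P₂; T₃ = T₂·(V₃/V₂) = 672.5 K.
Reversible adiabatic, γ = 5/3: T₄ = T₃·(V₃/V₄)^(γ−1) = 325.9 K; P₄ = P₃·(V₃/V₄)^γ = 0.1332 atm.

P₄ ≈ 0.133 atm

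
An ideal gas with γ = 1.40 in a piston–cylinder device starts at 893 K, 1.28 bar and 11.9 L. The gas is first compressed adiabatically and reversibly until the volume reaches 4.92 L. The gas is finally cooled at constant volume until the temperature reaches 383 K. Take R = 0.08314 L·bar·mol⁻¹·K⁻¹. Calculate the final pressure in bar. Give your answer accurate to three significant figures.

P₃ ≈ 1.33 bar

Adiabatic (γ = 1.40), T V^(γ−1) and P V^γ constant: T₂ = T₁·(V₁/V₂)^(γ−1) = 1271 K; P₂ = P₁·(V₁/V₂)^γ = 4.408 bar.
V constant ⇒ P ∝ T: V₃ = V₂; P₃ = P₂·(T₃/T₂) = 1.328 bar.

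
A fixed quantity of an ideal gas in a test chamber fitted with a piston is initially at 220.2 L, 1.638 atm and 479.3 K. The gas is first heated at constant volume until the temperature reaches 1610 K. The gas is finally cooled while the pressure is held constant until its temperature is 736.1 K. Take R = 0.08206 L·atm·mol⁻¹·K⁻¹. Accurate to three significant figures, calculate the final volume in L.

Isochoric, so P/T is constant: V₂ = V₁; P₂ = P₁·(T₂/T₁) = 5.502 atm.
P constant ⇒ V ∝ T: P₃ = P₂; V₃ = V₂·(T₃/T₂) = 100.7 L.

V₃ ≈ 101 L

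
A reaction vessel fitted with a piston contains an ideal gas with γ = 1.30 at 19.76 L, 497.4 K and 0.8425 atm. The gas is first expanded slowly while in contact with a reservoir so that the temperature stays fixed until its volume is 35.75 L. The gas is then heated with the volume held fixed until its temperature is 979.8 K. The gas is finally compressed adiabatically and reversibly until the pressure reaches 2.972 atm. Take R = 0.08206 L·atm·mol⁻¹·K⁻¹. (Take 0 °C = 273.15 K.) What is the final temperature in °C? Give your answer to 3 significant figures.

T constant ⇒ Boyle's law P V = const: T₂ = T₁; P₂ = P₁·(V₁/V₂) = 0.4657 atm.
Isochoric, so P/T is constant: V₃ = V₂; P₃ = P₂·(T₃/T₂) = 0.9173 atm.
Reversible adiabatic, γ = 1.30: T₄ = T₃·(P₄/P₃)^((γ−1)/γ) = 1285 K; V₄ = V₃·(P₃/P₄)^(1/γ) = 14.47 L.

T₄ ≈ 1.01e+03 °C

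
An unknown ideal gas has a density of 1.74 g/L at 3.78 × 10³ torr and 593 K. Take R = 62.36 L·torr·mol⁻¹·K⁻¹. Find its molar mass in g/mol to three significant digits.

M ≈ 17.0 g/mol

ρ = PM/(RT) ⇒ M = ρRT/P = (1.74 × 62.36 × 593.0) / 3.78e+03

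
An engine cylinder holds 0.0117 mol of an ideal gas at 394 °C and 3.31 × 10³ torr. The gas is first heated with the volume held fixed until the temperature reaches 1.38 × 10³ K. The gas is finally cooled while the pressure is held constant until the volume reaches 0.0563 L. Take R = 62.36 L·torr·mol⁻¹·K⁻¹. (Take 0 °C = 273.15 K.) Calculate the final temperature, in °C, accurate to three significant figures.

Convert: T₁ = 667.1 K.
From PV = nRT: V₁ = nRT₁/P₁ = 0.1471 L.
Isochoric, so P/T is constant: V₂ = V₁; P₂ = P₁·(T₂/T₁) = 6847 torr.
P constant ⇒ V ∝ T: P₃ = P₂; T₃ = T₂·(V₃/V₂) = 528.3 K.

T₃ ≈ 255 °C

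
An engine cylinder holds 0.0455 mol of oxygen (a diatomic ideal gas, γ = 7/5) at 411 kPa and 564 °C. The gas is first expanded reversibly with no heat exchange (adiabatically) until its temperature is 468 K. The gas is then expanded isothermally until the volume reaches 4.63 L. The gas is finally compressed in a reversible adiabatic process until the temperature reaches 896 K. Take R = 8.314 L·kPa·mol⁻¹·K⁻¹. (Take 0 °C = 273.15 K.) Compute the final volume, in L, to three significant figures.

V₄ ≈ 0.913 L

Convert: T₁ = 837.1 K.
From PV = nRT: V₁ = nRT₁/P₁ = 0.7705 L.
Adiabatic (γ = 7/5), T V^(γ−1) and P V^γ constant: P₂ = P₁·(T₂/T₁)^(γ/(γ−1)) = 53.69 kPa; V₂ = V₁·(T₁/T₂)^(1/(γ−1)) = 3.297 L.
T constant ⇒ Boyle's law P V = const: T₃ = T₂; P₃ = P₂·(V₂/V₃) = 38.24 kPa.
Reversible adiabatic, γ = 7/5: P₄ = P₃·(T₄/T₃)^(γ/(γ−1)) = 371.3 kPa; V₄ = V₃·(T₃/T₄)^(1/(γ−1)) = 0.9129 L.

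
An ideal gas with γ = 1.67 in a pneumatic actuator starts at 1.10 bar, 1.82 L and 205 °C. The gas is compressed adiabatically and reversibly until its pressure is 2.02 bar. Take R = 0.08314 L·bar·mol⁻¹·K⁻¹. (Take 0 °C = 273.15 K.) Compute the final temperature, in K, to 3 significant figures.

T₂ ≈ 610 K

Convert: T₁ = 478.1 K.
Reversible adiabatic, γ = 1.67: T₂ = T₁·(P₂/P₁)^((γ−1)/γ) = 610.2 K; V₂ = V₁·(P₁/P₂)^(1/γ) = 1.265 L.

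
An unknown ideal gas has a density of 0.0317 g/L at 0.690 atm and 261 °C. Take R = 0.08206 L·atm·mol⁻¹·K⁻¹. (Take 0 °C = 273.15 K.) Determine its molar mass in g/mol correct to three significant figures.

ρ = PM/(RT) ⇒ M = ρRT/P = (0.0317 × 0.08206 × 534.1) / 0.690

M ≈ 2.01 g/mol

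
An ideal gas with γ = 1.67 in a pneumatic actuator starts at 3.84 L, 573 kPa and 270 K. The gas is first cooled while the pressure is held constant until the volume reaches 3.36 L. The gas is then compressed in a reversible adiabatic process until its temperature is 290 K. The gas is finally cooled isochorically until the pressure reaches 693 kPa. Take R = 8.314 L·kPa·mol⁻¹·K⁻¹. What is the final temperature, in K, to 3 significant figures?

T₄ ≈ 210 K

P constant ⇒ V ∝ T: P₂ = P₁; T₂ = T₁·(V₂/V₁) = 236.2 K.
Reversible adiabatic, γ = 1.67: P₃ = P₂·(T₃/T₂)^(γ/(γ−1)) = 955.1 kPa; V₃ = V₂·(T₂/T₃)^(1/(γ−1)) = 2.474 L.
V constant ⇒ P ∝ T: V₄ = V₃; T₄ = T₃·(P₄/P₃) = 210.4 K.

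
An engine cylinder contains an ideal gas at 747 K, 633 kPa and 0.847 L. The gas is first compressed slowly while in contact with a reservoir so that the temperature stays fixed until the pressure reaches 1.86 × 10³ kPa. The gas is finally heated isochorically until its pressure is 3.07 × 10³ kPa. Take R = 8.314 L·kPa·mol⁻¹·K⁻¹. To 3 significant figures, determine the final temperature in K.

T₃ ≈ 1.23e+03 K

T constant ⇒ Boyle's law P V = const: T₂ = T₁; V₂ = V₁·(P₁/P₂) = 0.2883 L.
V constant ⇒ P ∝ T: V₃ = V₂; T₃ = T₂·(P₃/P₂) = 1233 K.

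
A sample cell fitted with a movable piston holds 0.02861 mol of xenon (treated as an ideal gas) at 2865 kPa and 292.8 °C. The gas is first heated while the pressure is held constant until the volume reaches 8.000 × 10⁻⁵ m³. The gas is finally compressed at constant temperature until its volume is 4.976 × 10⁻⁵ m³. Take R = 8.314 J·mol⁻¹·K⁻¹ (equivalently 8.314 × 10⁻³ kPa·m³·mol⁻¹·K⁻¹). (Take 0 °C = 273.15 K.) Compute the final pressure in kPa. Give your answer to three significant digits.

Convert: T₁ = 566.0 K.
From PV = nRT: V₁ = nRT₁/P₁ = 4.699e-05 m³.
Isobaric, so V/T is constant: P₂ = P₁; T₂ = T₁·(V₂/V₁) = 963.6 K.
Isothermal, so P V is constant: T₃ = T₂; P₃ = P₂·(V₂/V₃) = 4606 kPa.

P₃ ≈ 4.61e+03 kPa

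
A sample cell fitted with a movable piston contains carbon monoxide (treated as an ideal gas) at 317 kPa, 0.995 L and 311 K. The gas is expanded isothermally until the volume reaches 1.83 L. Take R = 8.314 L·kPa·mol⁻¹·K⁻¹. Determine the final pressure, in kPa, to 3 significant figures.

P₂ ≈ 172 kPa

Isothermal, so P V is constant: T₂ = T₁; P₂ = P₁·(V₁/V₂) = 172.4 kPa.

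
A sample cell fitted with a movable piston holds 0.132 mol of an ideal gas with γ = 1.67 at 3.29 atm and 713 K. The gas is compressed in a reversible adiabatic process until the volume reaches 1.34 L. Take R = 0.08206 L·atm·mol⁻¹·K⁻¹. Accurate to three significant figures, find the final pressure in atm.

From PV = nRT: V₁ = nRT₁/P₁ = 2.347 L.
Adiabatic (γ = 1.67), T V^(γ−1) and P V^γ constant: T₂ = T₁·(V₁/V₂)^(γ−1) = 1038 K; P₂ = P₁·(V₁/V₂)^γ = 8.391 atm.

P₂ ≈ 8.39 atm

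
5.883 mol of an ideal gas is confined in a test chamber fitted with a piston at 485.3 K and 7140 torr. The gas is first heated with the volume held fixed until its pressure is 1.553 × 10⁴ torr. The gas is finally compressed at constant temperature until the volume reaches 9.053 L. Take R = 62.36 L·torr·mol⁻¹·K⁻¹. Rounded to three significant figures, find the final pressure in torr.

P₃ ≈ 4.28e+04 torr

From PV = nRT: V₁ = nRT₁/P₁ = 24.94 L.
V constant ⇒ P ∝ T: V₂ = V₁; T₂ = T₁·(P₂/P₁) = 1056 K.
Isothermal, so P V is constant: T₃ = T₂; P₃ = P₂·(V₂/V₃) = 4.278e+04 torr.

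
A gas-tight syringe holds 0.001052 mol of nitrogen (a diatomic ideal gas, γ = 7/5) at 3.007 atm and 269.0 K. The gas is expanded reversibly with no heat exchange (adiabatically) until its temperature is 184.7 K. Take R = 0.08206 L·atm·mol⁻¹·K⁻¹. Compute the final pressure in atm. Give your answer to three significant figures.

From PV = nRT: V₁ = nRT₁/P₁ = 0.007723 L.
Adiabatic (γ = 7/5), T V^(γ−1) and P V^γ constant: P₂ = P₁·(T₂/T₁)^(γ/(γ−1)) = 0.8066 atm; V₂ = V₁·(T₁/T₂)^(1/(γ−1)) = 0.01977 L.

P₂ ≈ 0.807 atm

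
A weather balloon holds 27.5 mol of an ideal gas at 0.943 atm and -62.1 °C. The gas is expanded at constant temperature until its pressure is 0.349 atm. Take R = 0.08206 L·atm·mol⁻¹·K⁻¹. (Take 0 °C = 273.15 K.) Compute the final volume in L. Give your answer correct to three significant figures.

Convert: T₁ = 211.0 K.
From PV = nRT: V₁ = nRT₁/P₁ = 505.1 L.
Isothermal, so P V is constant: T₂ = T₁; V₂ = V₁·(P₁/P₂) = 1365 L.

V₂ ≈ 1.36e+03 L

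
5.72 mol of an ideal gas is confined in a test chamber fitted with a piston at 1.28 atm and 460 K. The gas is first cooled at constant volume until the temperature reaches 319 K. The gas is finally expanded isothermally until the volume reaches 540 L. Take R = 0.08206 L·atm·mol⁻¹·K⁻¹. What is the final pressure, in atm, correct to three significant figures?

P₃ ≈ 0.277 atm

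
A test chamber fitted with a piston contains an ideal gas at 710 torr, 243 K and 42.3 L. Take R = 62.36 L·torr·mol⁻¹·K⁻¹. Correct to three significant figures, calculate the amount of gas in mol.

n ≈ 1.98 mol

PV = nRT ⇒ n = PV/(RT) = (710 × 42.3) / (62.36 × 243)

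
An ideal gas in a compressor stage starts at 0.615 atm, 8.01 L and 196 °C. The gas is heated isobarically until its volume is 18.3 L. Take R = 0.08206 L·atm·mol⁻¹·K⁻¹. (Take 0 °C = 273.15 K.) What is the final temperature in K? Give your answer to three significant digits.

Convert: T₁ = 469.1 K.
P constant ⇒ V ∝ T: P₂ = P₁; T₂ = T₁·(V₂/V₁) = 1072 K.

T₂ ≈ 1.07e+03 K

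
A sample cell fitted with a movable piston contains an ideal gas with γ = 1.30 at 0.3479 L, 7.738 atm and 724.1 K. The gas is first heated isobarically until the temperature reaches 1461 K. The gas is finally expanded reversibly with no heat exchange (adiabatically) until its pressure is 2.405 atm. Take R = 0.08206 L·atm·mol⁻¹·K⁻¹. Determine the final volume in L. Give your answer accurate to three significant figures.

V₃ ≈ 1.72 L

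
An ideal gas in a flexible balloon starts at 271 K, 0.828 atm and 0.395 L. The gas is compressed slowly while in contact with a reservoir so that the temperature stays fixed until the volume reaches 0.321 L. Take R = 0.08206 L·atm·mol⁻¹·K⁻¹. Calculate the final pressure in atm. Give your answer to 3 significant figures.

P₂ ≈ 1.02 atm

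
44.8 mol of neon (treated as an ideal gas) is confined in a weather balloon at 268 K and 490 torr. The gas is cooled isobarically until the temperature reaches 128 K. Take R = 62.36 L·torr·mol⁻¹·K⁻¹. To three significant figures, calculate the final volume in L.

From PV = nRT: V₁ = nRT₁/P₁ = 1528 L.
P constant ⇒ V ∝ T: P₂ = P₁; V₂ = V₁·(T₂/T₁) = 729.8 L.

V₂ ≈ 730 L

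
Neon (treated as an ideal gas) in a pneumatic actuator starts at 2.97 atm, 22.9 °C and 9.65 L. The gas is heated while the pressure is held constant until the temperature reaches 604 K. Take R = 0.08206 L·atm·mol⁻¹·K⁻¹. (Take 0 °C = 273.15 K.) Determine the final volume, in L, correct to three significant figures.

Convert: T₁ = 296.0 K.
Isobaric, so V/T is constant: P₂ = P₁; V₂ = V₁·(T₂/T₁) = 19.69 L.

V₂ ≈ 19.7 L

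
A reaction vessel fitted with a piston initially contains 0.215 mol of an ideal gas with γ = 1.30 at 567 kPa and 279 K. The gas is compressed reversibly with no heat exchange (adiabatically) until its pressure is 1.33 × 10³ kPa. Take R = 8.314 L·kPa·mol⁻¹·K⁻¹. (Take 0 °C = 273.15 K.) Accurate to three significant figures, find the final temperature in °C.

T₂ ≈ 66.5 °C

From PV = nRT: V₁ = nRT₁/P₁ = 0.8796 L.
Reversible adiabatic, γ = 1.30: T₂ = T₁·(P₂/P₁)^((γ−1)/γ) = 339.7 K; V₂ = V₁·(P₁/P₂)^(1/γ) = 0.4565 L.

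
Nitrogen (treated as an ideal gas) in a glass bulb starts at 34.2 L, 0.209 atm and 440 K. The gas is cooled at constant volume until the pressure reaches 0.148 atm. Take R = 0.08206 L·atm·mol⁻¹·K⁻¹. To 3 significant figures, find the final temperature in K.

V constant ⇒ P ∝ T: V₂ = V₁; T₂ = T₁·(P₂/P₁) = 311.6 K.

T₂ ≈ 312 K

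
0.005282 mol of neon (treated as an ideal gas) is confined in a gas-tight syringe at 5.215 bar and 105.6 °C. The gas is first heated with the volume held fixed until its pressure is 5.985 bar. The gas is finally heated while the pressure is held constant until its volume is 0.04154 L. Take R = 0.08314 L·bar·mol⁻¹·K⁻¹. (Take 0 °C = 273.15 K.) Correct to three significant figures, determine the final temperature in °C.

T₃ ≈ 293 °C

Convert: T₁ = 378.8 K.
From PV = nRT: V₁ = nRT₁/P₁ = 0.03189 L.
V constant ⇒ P ∝ T: V₂ = V₁; T₂ = T₁·(P₂/P₁) = 434.7 K.
Isobaric, so V/T is constant: P₃ = P₂; T₃ = T₂·(V₃/V₂) = 566.1 K.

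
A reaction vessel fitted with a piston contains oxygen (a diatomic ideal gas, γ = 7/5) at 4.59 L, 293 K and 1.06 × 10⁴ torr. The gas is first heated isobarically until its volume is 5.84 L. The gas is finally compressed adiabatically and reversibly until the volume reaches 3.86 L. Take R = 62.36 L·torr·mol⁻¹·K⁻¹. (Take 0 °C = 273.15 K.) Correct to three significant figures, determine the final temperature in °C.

T₃ ≈ 167 °C

P constant ⇒ V ∝ T: P₂ = P₁; T₂ = T₁·(V₂/V₁) = 372.8 K.
Adiabatic (γ = 7/5), T V^(γ−1) and P V^γ constant: T₃ = T₂·(V₂/V₃)^(γ−1) = 439.9 K; P₃ = P₂·(V₂/V₃)^γ = 1.893e+04 torr.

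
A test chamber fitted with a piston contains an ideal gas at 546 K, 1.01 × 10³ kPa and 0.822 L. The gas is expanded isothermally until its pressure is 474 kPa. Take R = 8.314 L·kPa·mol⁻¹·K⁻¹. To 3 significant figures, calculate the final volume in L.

T constant ⇒ Boyle's law P V = const: T₂ = T₁; V₂ = V₁·(P₁/P₂) = 1.752 L.

V₂ ≈ 1.75 L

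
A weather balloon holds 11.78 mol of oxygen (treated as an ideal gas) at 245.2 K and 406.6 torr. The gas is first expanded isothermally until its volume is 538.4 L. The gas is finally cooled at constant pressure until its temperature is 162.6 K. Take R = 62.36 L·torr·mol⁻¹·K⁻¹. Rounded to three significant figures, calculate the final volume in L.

V₃ ≈ 357 L

From PV = nRT: V₁ = nRT₁/P₁ = 443.0 L.
T constant ⇒ Boyle's law P V = const: T₂ = T₁; P₂ = P₁·(V₁/V₂) = 334.6 torr.
Isobaric, so V/T is constant: P₃ = P₂; V₃ = V₂·(T₃/T₂) = 357.0 L.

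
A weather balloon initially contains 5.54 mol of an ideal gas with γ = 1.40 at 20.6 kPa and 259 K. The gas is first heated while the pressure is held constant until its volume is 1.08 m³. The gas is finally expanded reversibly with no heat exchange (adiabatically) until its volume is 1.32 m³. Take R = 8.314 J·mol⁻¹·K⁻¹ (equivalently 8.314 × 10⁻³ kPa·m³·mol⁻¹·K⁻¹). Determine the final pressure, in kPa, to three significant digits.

From PV = nRT: V₁ = nRT₁/P₁ = 0.5791 m³.
Isobaric, so V/T is constant: P₂ = P₁; T₂ = T₁·(V₂/V₁) = 483.0 K.
Reversible adiabatic, γ = 1.40: T₃ = T₂·(V₂/V₃)^(γ−1) = 445.8 K; P₃ = P₂·(V₂/V₃)^γ = 15.55 kPa.

P₃ ≈ 15.6 kPa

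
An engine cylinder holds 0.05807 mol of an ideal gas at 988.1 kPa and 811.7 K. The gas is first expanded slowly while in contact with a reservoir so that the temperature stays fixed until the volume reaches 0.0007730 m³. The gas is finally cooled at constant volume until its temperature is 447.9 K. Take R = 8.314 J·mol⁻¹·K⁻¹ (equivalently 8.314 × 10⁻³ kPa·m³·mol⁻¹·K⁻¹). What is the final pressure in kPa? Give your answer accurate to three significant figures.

P₃ ≈ 280 kPa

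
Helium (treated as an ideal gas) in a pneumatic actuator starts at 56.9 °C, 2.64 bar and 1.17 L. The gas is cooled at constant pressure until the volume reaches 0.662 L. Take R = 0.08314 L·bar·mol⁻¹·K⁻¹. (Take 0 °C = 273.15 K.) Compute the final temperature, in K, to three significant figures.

Convert: T₁ = 330.0 K.
P constant ⇒ V ∝ T: P₂ = P₁; T₂ = T₁·(V₂/V₁) = 186.7 K.

T₂ ≈ 187 K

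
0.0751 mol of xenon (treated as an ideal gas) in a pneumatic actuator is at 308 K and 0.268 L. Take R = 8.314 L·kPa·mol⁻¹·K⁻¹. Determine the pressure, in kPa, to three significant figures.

P ≈ 718 kPa

PV = nRT ⇒ P = nRT/V = (0.0751 × 8.314 × 308) / 0.268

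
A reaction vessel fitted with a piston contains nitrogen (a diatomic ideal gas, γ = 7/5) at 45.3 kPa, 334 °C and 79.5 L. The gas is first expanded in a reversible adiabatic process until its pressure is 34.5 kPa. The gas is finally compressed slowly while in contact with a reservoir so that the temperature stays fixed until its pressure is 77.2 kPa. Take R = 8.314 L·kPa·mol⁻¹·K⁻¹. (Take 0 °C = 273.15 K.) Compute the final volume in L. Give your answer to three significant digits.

V₃ ≈ 43.2 L

Convert: T₁ = 607.1 K.
Reversible adiabatic, γ = 7/5: T₂ = T₁·(P₂/P₁)^((γ−1)/γ) = 561.7 K; V₂ = V₁·(P₁/P₂)^(1/γ) = 96.57 L.
T constant ⇒ Boyle's law P V = const: T₃ = T₂; V₃ = V₂·(P₂/P₃) = 43.16 L.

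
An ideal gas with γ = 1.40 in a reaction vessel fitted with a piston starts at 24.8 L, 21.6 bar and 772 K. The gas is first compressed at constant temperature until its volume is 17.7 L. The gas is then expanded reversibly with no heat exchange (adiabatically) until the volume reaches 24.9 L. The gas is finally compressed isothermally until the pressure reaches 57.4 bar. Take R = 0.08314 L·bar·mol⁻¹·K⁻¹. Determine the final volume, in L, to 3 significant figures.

V₄ ≈ 8.14 L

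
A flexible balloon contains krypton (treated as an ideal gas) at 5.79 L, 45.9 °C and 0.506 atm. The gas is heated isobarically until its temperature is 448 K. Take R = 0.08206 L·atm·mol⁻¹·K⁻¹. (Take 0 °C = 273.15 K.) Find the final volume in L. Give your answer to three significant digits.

V₂ ≈ 8.13 L

Convert: T₁ = 319.0 K.
Isobaric, so V/T is constant: P₂ = P₁; V₂ = V₁·(T₂/T₁) = 8.130 L.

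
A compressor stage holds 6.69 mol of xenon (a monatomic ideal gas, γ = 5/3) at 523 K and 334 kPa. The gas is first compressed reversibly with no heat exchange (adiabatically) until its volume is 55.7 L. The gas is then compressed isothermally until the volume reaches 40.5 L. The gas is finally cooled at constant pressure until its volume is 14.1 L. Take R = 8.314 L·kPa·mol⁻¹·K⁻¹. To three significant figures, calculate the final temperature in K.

From PV = nRT: V₁ = nRT₁/P₁ = 87.09 L.
Reversible adiabatic, γ = 5/3: T₂ = T₁·(V₁/V₂)^(γ−1) = 704.6 K; P₂ = P₁·(V₁/V₂)^γ = 703.6 kPa.
T constant ⇒ Boyle's law P V = const: T₃ = T₂; P₃ = P₂·(V₂/V₃) = 967.6 kPa.
P constant ⇒ V ∝ T: P₄ = P₃; T₄ = T₃·(V₄/V₃) = 245.3 K.

T₄ ≈ 245 K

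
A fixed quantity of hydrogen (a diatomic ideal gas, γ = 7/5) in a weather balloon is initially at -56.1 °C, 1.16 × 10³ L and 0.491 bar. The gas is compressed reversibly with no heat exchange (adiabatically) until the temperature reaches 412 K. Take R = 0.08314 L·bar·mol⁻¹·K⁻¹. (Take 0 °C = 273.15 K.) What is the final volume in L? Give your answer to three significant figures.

V₂ ≈ 234 L

Convert: T₁ = 217.0 K.
Reversible adiabatic, γ = 7/5: P₂ = P₁·(T₂/T₁)^(γ/(γ−1)) = 4.627 bar; V₂ = V₁·(T₁/T₂)^(1/(γ−1)) = 233.7 L.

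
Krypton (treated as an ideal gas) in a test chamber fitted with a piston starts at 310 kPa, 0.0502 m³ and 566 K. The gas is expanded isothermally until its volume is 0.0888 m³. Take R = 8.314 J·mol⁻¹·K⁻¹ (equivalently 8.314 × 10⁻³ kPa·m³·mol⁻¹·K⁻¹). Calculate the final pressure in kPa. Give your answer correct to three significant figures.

P₂ ≈ 175 kPa

Isothermal, so P V is constant: T₂ = T₁; P₂ = P₁·(V₁/V₂) = 175.2 kPa.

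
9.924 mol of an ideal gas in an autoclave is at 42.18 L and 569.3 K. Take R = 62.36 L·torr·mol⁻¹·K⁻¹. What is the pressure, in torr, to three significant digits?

P ≈ 8.35e+03 torr

PV = nRT ⇒ P = nRT/V = (9.924 × 62.36 × 569.3) / 42.18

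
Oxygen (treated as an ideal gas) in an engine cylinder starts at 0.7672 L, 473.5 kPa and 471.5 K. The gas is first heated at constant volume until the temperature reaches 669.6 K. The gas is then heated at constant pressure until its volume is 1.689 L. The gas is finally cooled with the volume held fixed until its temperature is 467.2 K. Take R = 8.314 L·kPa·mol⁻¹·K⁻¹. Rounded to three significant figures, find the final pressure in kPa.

V constant ⇒ P ∝ T: V₂ = V₁; P₂ = P₁·(T₂/T₁) = 672.4 kPa.
P constant ⇒ V ∝ T: P₃ = P₂; T₃ = T₂·(V₃/V₂) = 1474 K.
V constant ⇒ P ∝ T: V₄ = V₃; P₄ = P₃·(T₄/T₃) = 213.1 kPa.

P₄ ≈ 213 kPa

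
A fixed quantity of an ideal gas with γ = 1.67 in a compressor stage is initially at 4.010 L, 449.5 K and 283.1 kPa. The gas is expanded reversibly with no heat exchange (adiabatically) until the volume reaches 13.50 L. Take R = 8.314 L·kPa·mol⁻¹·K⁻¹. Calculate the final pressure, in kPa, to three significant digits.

P₂ ≈ 37.3 kPa

Reversible adiabatic, γ = 1.67: T₂ = T₁·(V₁/V₂)^(γ−1) = 199.3 K; P₂ = P₁·(V₁/V₂)^γ = 37.28 kPa.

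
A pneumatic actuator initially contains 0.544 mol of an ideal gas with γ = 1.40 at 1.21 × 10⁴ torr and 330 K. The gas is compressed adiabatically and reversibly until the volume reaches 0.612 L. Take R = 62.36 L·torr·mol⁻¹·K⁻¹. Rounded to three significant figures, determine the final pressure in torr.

From PV = nRT: V₁ = nRT₁/P₁ = 0.9252 L.
Reversible adiabatic, γ = 1.40: T₂ = T₁·(V₁/V₂)^(γ−1) = 389.3 K; P₂ = P₁·(V₁/V₂)^γ = 2.158e+04 torr.

P₂ ≈ 2.16e+04 torr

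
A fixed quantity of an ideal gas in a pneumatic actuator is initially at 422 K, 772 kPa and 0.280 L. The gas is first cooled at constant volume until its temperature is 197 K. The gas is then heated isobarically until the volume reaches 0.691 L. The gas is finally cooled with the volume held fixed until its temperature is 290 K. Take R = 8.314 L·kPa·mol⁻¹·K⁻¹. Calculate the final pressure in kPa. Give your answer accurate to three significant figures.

Isochoric, so P/T is constant: V₂ = V₁; P₂ = P₁·(T₂/T₁) = 360.4 kPa.
Isobaric, so V/T is constant: P₃ = P₂; T₃ = T₂·(V₃/V₂) = 486.2 K.
Isochoric, so P/T is constant: V₄ = V₃; P₄ = P₃·(T₄/T₃) = 215.0 kPa.

P₄ ≈ 215 kPa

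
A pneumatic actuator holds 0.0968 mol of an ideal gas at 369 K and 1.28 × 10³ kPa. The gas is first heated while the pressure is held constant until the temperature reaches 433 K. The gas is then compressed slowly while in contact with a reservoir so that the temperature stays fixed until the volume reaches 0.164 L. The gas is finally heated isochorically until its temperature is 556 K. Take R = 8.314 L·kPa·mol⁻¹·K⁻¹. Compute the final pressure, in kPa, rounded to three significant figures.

From PV = nRT: V₁ = nRT₁/P₁ = 0.2320 L.
Isobaric, so V/T is constant: P₂ = P₁; V₂ = V₁·(T₂/T₁) = 0.2722 L.
Isothermal, so P V is constant: T₃ = T₂; P₃ = P₂·(V₂/V₃) = 2125 kPa.
Isochoric, so P/T is constant: V₄ = V₃; P₄ = P₃·(T₄/T₃) = 2728 kPa.

P₄ ≈ 2.73e+03 kPa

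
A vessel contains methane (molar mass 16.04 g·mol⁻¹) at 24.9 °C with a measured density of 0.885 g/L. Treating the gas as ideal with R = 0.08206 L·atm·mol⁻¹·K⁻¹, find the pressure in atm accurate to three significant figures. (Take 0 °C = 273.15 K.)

ρ = PM/(RT) ⇒ P = ρRT/M = (0.885 × 0.08206 × 298.0) / 16.04

P ≈ 1.35 atm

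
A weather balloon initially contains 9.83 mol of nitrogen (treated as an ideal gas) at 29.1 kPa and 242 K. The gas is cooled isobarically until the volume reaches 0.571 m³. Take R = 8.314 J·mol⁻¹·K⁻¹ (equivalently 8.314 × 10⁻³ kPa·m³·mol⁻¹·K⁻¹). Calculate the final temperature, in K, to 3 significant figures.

From PV = nRT: V₁ = nRT₁/P₁ = 0.6797 m³.
P constant ⇒ V ∝ T: P₂ = P₁; T₂ = T₁·(V₂/V₁) = 203.3 K.

T₂ ≈ 203 K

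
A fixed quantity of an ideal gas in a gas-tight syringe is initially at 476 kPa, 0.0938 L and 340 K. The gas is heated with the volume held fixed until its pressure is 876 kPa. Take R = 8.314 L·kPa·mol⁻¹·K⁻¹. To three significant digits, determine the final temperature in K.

T₂ ≈ 626 K

Isochoric, so P/T is constant: V₂ = V₁; T₂ = T₁·(P₂/P₁) = 625.7 K.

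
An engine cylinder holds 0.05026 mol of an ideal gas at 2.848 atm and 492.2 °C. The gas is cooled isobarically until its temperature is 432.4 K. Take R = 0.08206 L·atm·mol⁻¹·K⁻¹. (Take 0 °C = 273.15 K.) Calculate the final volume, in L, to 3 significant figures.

V₂ ≈ 0.626 L

Convert: T₁ = 765.3 K.
From PV = nRT: V₁ = nRT₁/P₁ = 1.108 L.
Isobaric, so V/T is constant: P₂ = P₁; V₂ = V₁·(T₂/T₁) = 0.6262 L.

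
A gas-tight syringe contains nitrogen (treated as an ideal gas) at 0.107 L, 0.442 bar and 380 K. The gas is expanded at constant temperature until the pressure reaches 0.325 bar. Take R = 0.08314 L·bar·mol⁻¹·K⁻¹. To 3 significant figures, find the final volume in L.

V₂ ≈ 0.146 L

T constant ⇒ Boyle's law P V = const: T₂ = T₁; V₂ = V₁·(P₁/P₂) = 0.1455 L.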